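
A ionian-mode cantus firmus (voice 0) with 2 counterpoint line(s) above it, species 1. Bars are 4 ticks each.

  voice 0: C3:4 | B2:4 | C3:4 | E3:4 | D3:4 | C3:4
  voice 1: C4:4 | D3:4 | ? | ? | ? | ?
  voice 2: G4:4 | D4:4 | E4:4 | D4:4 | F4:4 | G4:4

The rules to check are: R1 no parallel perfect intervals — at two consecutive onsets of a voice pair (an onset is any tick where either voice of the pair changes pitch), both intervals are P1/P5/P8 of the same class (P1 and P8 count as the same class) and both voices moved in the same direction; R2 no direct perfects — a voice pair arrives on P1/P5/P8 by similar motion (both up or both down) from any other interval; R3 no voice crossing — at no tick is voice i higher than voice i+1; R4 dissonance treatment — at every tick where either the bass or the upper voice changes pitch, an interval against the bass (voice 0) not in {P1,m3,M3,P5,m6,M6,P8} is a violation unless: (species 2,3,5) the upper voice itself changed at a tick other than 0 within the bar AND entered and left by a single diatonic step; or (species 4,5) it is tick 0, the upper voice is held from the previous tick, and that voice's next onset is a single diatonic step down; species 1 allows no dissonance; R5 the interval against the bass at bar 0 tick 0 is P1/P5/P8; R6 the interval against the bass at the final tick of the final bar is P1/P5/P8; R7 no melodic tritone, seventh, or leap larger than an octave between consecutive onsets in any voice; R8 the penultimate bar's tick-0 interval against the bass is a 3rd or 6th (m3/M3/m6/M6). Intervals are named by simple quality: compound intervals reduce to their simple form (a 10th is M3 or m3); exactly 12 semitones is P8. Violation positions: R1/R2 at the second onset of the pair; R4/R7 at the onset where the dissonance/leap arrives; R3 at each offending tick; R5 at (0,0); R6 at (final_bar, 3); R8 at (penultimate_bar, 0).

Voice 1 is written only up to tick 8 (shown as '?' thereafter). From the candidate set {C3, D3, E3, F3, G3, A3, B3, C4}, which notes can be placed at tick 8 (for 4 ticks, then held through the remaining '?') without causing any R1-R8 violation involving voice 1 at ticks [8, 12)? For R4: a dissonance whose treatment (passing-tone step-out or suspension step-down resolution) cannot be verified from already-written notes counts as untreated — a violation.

C3: legal
D3: violates R4
E3: violates R1
F3: violates R4
G3: violates R2
A3: violates R2
B3: violates R4
C4: violates R2,R7

{C3}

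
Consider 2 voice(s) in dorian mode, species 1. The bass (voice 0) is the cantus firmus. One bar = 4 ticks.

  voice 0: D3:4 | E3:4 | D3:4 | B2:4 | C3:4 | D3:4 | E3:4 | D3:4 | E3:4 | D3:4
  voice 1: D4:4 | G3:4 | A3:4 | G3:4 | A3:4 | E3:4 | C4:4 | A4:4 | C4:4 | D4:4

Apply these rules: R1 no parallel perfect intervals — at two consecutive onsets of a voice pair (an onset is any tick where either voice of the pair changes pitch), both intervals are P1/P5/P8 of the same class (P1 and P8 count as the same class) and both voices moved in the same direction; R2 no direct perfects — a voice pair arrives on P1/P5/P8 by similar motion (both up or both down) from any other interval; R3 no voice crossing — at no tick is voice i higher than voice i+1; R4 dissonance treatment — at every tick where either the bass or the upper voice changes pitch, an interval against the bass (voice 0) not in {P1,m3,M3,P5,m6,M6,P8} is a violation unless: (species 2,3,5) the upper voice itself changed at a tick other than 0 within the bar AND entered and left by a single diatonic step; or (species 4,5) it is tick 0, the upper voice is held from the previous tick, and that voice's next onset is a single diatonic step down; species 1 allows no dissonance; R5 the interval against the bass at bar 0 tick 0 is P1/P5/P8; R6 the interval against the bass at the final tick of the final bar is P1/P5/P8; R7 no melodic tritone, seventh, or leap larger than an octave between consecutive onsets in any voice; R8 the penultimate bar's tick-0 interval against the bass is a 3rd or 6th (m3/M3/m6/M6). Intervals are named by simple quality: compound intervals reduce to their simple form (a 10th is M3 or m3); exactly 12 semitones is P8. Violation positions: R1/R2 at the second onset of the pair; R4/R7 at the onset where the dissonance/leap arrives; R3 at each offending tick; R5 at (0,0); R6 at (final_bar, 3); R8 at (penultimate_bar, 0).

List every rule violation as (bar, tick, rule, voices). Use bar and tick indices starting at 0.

(5, 0, R4, (0, 1))

bar 0: v0=D3 v1=D4 downbeat P8
bar 1: v0=E3 v1=G3 downbeat m3
bar 2: v0=D3 v1=A3 downbeat P5
bar 3: v0=B2 v1=G3 downbeat m6
bar 4: v0=C3 v1=A3 downbeat M6
bar 5: v0=D3 v1=E3 downbeat M2
bar 6: v0=E3 v1=C4 downbeat m6
bar 7: v0=D3 v1=A4 downbeat P5
bar 8: v0=E3 v1=C4 downbeat m6
bar 9: v0=D3 v1=D4 downbeat P8
  -> R4 @ bar 5 tick 0 v(0, 1): D3/E3 M2 untreated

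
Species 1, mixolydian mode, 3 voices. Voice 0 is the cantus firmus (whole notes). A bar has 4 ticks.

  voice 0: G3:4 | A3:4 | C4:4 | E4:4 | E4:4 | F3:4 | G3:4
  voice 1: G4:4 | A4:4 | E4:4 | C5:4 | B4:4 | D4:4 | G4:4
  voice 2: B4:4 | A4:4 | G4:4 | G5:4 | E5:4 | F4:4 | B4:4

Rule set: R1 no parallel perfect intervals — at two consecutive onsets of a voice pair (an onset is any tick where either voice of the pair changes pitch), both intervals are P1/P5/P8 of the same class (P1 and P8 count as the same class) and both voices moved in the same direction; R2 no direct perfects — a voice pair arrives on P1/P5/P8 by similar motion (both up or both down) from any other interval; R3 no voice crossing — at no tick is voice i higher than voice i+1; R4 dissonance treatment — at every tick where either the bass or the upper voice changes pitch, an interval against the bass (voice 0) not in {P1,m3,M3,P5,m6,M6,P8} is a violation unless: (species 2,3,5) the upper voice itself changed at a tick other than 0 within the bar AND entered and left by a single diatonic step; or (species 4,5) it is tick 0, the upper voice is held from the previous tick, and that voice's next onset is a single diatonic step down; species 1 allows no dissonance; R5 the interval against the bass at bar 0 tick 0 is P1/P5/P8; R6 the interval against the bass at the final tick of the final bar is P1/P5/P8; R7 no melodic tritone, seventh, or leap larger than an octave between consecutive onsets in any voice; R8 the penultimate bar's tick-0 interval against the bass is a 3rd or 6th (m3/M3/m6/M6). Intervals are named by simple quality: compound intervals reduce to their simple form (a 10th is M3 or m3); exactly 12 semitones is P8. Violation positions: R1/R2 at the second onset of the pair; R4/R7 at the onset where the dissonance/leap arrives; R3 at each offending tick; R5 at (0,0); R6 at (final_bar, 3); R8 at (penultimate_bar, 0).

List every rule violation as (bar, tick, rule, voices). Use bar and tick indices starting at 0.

bar 0: v0=G3 v1=G4 v2=B4 downbeat M3
bar 1: v0=A3 v1=A4 v2=A4 downbeat P8
bar 2: v0=C4 v1=E4 v2=G4 downbeat P5
bar 3: v0=E4 v1=C5 v2=G5 downbeat m3
bar 4: v0=E4 v1=B4 v2=E5 downbeat P8
bar 5: v0=F3 v1=D4 v2=F4 downbeat P8
bar 6: v0=G3 v1=G4 v2=B4 downbeat M3
  -> R5 @ bar 0 tick 0 v(0, 2): opens on M3
  -> R1 @ bar 1 tick 0 v(0, 1): G3/G4 P8 -> A3/A4 P8 similar
  -> R2 @ bar 3 tick 0 v(1, 2): E4/G4 m3 -> C5/G5 P5 similar
  -> R1 @ bar 5 tick 0 v(0, 2): E4/E5 P8 -> F3/F4 P8 similar
  -> R7 @ bar 5 tick 0 v(0,): E4->F3 leap 11st
  -> R7 @ bar 5 tick 0 v(2,): E5->F4 leap 11st
  -> R8 @ bar 5 tick 0 v(0, 2): penult P8 not 3rd/6th
  -> R2 @ bar 6 tick 0 v(0, 1): F3/D4 M6 -> G3/G4 P8 similar
  -> R7 @ bar 6 tick 0 v(2,): F4->B4 leap 6st
  -> R6 @ bar 6 tick 3 v(0, 2): closes on M3

(0, 0, R5, (0, 2))
(1, 0, R1, (0, 1))
(3, 0, R2, (1, 2))
(5, 0, R1, (0, 2))
(5, 0, R7, (0,))
(5, 0, R7, (2,))
(5, 0, R8, (0, 2))
(6, 0, R2, (0, 1))
(6, 0, R7, (2,))
(6, 3, R6, (0, 2))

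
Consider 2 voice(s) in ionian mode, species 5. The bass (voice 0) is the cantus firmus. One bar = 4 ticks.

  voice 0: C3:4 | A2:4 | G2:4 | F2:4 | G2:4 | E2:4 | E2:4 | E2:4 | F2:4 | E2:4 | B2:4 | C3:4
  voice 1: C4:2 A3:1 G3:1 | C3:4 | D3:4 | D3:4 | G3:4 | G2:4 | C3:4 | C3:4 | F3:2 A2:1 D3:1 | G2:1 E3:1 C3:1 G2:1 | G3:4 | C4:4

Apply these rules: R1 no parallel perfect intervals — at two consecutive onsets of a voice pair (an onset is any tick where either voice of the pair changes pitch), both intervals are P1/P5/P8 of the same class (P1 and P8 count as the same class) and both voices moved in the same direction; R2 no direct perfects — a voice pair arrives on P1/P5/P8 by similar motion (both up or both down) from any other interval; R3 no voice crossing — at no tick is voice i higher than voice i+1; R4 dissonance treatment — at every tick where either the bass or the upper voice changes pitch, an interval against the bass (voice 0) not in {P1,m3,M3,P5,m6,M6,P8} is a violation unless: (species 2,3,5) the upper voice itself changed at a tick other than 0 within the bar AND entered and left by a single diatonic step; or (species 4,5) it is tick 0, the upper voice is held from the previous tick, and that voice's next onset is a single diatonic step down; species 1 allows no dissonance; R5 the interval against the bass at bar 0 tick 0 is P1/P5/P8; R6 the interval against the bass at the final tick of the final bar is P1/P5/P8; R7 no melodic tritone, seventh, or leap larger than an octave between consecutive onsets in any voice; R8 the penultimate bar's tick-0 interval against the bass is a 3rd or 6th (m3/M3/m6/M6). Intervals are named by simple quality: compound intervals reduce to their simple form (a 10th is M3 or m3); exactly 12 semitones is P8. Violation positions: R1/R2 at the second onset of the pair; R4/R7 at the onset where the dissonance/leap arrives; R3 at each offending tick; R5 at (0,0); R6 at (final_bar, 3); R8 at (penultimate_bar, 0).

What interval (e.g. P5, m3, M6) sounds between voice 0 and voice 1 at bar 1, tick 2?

m3

voice 0=A2 voice 1=C3 -> m3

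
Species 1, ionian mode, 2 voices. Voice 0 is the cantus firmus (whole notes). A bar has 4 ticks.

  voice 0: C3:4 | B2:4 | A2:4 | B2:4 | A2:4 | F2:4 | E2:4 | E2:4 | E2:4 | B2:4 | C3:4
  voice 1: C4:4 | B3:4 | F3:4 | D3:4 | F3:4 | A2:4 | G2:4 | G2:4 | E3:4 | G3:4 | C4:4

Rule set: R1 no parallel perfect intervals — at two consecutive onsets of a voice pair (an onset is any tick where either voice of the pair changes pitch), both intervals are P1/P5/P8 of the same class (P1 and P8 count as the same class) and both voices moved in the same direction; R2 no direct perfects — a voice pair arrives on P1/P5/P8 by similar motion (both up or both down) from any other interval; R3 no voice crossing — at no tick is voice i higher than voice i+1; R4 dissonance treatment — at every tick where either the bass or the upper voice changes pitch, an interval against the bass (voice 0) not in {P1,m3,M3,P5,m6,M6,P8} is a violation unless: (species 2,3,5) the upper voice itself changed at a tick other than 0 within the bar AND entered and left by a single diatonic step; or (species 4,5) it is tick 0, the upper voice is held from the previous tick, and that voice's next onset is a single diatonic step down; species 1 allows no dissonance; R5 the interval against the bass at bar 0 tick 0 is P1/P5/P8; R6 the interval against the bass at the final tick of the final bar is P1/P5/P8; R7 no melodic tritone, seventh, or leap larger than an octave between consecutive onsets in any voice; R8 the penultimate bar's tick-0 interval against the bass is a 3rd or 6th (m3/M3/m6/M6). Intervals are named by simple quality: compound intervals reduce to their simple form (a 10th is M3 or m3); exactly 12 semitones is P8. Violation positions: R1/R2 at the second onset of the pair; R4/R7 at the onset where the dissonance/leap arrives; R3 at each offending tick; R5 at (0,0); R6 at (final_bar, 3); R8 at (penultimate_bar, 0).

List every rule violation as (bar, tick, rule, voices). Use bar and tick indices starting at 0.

(1, 0, R1, (0, 1))
(2, 0, R7, (1,))
(10, 0, R2, (0, 1))

bar 0: v0=C3 v1=C4 downbeat P8
bar 1: v0=B2 v1=B3 downbeat P8
bar 2: v0=A2 v1=F3 downbeat m6
bar 3: v0=B2 v1=D3 downbeat m3
bar 4: v0=A2 v1=F3 downbeat m6
bar 5: v0=F2 v1=A2 downbeat M3
bar 6: v0=E2 v1=G2 downbeat m3
bar 7: v0=E2 v1=G2 downbeat m3
bar 8: v0=E2 v1=E3 downbeat P8
bar 9: v0=B2 v1=G3 downbeat m6
bar 10: v0=C3 v1=C4 downbeat P8
  -> R1 @ bar 1 tick 0 v(0, 1): C3/C4 P8 -> B2/B3 P8 similar
  -> R7 @ bar 2 tick 0 v(1,): B3->F3 leap 6st
  -> R2 @ bar 10 tick 0 v(0, 1): B2/G3 m6 -> C3/C4 P8 similar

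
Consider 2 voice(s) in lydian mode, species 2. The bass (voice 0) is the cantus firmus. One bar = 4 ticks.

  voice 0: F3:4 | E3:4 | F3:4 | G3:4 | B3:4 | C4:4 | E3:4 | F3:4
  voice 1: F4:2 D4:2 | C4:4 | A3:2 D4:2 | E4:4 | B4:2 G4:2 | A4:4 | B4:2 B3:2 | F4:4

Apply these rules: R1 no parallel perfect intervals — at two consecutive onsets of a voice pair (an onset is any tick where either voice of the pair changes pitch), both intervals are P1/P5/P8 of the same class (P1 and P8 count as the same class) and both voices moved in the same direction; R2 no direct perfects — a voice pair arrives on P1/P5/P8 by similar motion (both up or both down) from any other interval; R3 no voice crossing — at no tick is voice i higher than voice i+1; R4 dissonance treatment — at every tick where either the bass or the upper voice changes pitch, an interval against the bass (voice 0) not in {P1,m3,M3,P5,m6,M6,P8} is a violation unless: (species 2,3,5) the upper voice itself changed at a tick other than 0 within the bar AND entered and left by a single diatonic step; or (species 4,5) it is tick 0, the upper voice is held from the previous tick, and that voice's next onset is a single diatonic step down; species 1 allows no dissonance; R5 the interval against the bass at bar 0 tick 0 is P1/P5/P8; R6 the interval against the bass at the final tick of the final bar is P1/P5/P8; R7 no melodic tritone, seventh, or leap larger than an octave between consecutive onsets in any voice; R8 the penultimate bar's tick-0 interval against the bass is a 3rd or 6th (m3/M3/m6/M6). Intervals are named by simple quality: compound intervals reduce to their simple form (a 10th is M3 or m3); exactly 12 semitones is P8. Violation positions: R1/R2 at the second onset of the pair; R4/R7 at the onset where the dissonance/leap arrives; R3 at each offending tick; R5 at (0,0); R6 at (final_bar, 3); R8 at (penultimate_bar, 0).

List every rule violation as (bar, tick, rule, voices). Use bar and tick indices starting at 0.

bar 0: v0=F3 v1=F4 downbeat P8
bar 1: v0=E3 v1=C4 downbeat m6
bar 2: v0=F3 v1=A3 downbeat M3
bar 3: v0=G3 v1=E4 downbeat M6
bar 4: v0=B3 v1=B4 downbeat P8
bar 5: v0=C4 v1=A4 downbeat M6
bar 6: v0=E3 v1=B4 downbeat P5
bar 7: v0=F3 v1=F4 downbeat P8
  -> R2 @ bar 4 tick 0 v(0, 1): G3/E4 M6 -> B3/B4 P8 similar
  -> R8 @ bar 6 tick 0 v(0, 1): penult P5 not 3rd/6th
  -> R2 @ bar 7 tick 0 v(0, 1): E3/B3 P5 -> F3/F4 P8 similar
  -> R7 @ bar 7 tick 0 v(1,): B3->F4 leap 6st

(4, 0, R2, (0, 1))
(6, 0, R8, (0, 1))
(7, 0, R2, (0, 1))
(7, 0, R7, (1,))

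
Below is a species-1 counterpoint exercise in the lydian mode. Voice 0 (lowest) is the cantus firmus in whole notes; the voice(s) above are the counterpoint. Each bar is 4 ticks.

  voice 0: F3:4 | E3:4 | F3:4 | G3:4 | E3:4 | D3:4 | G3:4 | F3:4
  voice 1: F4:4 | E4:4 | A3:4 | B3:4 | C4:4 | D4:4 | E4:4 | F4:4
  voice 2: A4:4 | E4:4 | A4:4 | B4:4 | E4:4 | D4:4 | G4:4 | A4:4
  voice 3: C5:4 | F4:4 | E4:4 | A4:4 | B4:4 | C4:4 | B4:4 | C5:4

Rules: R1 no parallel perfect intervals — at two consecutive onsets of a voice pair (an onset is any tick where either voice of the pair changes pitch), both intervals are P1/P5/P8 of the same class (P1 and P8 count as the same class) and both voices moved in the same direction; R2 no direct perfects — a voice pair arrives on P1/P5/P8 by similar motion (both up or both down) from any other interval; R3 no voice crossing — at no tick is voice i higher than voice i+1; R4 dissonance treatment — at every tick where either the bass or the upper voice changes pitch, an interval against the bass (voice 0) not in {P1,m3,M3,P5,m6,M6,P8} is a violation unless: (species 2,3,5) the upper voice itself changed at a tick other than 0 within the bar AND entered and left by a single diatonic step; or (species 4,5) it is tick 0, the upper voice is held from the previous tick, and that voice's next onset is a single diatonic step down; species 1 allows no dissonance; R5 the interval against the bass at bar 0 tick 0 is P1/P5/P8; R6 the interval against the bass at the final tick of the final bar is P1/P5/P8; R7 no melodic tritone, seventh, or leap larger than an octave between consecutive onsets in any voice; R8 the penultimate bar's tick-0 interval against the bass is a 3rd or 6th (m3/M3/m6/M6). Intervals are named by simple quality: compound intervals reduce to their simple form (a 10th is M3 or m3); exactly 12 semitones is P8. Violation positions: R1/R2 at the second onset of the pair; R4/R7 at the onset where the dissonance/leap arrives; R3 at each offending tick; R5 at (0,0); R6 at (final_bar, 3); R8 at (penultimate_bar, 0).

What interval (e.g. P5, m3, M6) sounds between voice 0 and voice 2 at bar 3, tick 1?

voice 0=G3 voice 2=B4 -> M3

M3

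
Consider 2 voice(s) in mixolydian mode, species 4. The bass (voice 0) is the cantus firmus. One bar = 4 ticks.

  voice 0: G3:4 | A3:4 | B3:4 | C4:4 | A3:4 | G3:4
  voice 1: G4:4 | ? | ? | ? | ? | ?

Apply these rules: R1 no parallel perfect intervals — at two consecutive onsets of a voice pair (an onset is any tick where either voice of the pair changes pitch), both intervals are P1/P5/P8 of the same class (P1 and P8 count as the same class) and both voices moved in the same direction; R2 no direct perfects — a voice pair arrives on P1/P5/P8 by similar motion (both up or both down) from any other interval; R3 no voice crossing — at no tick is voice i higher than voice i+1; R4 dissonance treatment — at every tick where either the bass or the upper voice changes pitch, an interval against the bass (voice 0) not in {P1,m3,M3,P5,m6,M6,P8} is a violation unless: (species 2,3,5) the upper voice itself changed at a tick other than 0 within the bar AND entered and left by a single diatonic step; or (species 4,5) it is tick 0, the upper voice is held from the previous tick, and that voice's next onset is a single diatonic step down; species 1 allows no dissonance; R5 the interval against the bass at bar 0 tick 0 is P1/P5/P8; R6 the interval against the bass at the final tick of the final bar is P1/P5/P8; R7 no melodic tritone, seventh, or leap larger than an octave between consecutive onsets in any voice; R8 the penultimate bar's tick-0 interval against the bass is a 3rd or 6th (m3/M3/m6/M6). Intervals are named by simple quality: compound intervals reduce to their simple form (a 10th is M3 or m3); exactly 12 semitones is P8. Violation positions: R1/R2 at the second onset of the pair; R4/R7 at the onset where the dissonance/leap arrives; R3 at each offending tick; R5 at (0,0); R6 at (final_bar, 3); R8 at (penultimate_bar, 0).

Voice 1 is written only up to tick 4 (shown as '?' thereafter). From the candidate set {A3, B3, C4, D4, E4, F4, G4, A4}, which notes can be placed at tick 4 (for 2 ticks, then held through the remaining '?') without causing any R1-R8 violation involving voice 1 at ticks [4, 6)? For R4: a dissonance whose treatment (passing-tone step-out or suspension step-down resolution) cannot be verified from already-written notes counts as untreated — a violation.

A3: violates R7
B3: violates R4
C4: legal
D4: violates R4
E4: legal
F4: legal
G4: violates R4
A4: violates R1

{C4, E4, F4}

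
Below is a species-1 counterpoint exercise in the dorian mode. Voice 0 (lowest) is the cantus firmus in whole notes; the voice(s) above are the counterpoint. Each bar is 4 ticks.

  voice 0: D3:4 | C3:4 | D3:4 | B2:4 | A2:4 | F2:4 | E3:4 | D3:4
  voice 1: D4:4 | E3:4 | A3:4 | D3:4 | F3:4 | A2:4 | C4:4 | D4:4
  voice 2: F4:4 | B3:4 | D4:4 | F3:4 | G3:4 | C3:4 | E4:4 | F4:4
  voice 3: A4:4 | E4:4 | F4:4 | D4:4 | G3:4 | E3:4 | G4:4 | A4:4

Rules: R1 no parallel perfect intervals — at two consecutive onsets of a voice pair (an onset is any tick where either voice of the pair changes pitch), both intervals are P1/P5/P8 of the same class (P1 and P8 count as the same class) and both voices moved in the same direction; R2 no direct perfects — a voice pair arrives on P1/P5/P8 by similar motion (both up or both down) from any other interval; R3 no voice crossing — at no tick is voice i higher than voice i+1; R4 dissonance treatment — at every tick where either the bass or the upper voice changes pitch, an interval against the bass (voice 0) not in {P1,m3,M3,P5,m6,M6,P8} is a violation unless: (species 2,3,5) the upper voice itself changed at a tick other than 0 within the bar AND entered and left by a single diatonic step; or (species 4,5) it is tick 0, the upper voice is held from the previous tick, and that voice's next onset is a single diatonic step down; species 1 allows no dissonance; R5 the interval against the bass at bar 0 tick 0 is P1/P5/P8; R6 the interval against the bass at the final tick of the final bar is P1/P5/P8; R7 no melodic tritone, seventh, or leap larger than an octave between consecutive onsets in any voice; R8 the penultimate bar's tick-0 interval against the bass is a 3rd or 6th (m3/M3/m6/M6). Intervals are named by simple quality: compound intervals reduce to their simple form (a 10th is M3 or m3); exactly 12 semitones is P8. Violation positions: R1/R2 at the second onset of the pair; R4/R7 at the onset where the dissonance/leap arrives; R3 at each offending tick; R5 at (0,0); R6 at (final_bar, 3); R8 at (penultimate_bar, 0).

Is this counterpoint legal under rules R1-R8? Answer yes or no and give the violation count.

No (24 violations)

bar 0: v0=D3 v1=D4 v2=F4 v3=A4 (P5)
bar 1: v0=C3 v1=E3 v2=B3 v3=E4 (M3)
bar 2: v0=D3 v1=A3 v2=D4 v3=F4 (m3)
bar 3: v0=B2 v1=D3 v2=F3 v3=D4 (m3)
bar 4: v0=A2 v1=F3 v2=G3 v3=G3 (m7)
bar 5: v0=F2 v1=A2 v2=C3 v3=E3 (M7)
bar 6: v0=E3 v1=C4 v2=E4 v3=G4 (m3)
bar 7: v0=D3 v1=D4 v2=F4 v3=A4 (P5)
  R5 @ bar0.0: opens on m3
  R2 @ bar1.0: D4/F4 m3 -> E3/B3 P5 similar
  R2 @ bar1.0: D4/A4 P5 -> E3/E4 P8 similar
  R4 @ bar1.0: C3/B3 M7 untreated
  R7 @ bar1.0: D4->E3 leap 10st
  R7 @ bar1.0: F4->B3 leap 6st
  R2 @ bar2.0: C3/E3 M3 -> D3/A3 P5 similar
  R2 @ bar2.0: C3/B3 M7 -> D3/D4 P8 similar
  R2 @ bar3.0: A3/F4 m6 -> D3/D4 P8 similar
  R4 @ bar3.0: B2/F3 TT untreated
  R4 @ bar4.0: A2/G3 m7 untreated
  R4 @ bar4.0: A2/G3 m7 untreated
  R2 @ bar5.0: A2/G3 m7 -> F2/C3 P5 similar
  R2 @ bar5.0: F3/G3 M2 -> A2/E3 P5 similar
  R4 @ bar5.0: F2/E3 M7 untreated
  R1 @ bar6.0: A2/E3 P5 -> C4/G4 P5 similar
  R2 @ bar6.0: F2/C3 P5 -> E3/E4 P8 similar
  R7 @ bar6.0: F2->E3 leap 11st
  R7 @ bar6.0: A2->C4 leap 15st
  R7 @ bar6.0: C3->E4 leap 16st
  R7 @ bar6.0: E3->G4 leap 15st
  R8 @ bar6.0: penult P8 not 3rd/6th
  R1 @ bar7.0: C4/G4 P5 -> D4/A4 P5 similar
  R6 @ bar7.3: closes on m3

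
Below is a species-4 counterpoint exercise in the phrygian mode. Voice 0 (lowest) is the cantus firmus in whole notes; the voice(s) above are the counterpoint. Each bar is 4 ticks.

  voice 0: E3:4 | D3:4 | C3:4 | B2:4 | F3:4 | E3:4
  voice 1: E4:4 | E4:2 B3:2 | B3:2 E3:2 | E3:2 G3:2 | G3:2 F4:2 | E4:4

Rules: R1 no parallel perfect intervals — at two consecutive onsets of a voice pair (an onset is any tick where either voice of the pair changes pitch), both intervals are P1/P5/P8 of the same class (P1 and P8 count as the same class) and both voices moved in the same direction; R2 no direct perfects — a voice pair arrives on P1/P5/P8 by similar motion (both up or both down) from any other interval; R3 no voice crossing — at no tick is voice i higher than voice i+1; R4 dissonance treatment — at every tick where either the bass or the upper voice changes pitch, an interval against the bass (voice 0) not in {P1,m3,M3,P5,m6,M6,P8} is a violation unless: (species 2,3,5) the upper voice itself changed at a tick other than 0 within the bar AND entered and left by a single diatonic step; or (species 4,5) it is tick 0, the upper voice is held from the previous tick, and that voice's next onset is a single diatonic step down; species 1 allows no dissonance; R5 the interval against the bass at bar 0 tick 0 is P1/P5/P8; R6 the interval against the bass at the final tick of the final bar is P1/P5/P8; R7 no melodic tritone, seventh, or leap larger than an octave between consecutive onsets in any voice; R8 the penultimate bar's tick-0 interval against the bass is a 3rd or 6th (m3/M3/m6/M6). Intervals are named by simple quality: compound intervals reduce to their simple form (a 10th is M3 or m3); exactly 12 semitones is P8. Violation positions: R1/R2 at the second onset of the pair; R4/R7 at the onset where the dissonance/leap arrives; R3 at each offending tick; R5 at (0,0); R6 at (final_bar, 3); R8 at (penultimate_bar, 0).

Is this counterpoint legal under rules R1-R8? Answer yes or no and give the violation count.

bar 0: v0=E3 v1=E4 (P8)
bar 1: v0=D3 v1=E4 (M2)
bar 2: v0=C3 v1=B3 (M7)
bar 3: v0=B2 v1=E3 (P4)
bar 4: v0=F3 v1=G3 (M2)
bar 5: v0=E3 v1=E4 (P8)
  R4 @ bar1.0: D3/E4 M2 untreated
  R4 @ bar2.0: C3/B3 M7 untreated
  R4 @ bar3.0: B2/E3 P4 untreated
  R4 @ bar4.0: F3/G3 M2 untreated
  R7 @ bar4.0: B2->F3 leap 6st
  R8 @ bar4.0: penult M2 not 3rd/6th
  R7 @ bar4.2: G3->F4 leap 10st
  R1 @ bar5.0: F3/F4 P8 -> E3/E4 P8 similar

No (8 violations)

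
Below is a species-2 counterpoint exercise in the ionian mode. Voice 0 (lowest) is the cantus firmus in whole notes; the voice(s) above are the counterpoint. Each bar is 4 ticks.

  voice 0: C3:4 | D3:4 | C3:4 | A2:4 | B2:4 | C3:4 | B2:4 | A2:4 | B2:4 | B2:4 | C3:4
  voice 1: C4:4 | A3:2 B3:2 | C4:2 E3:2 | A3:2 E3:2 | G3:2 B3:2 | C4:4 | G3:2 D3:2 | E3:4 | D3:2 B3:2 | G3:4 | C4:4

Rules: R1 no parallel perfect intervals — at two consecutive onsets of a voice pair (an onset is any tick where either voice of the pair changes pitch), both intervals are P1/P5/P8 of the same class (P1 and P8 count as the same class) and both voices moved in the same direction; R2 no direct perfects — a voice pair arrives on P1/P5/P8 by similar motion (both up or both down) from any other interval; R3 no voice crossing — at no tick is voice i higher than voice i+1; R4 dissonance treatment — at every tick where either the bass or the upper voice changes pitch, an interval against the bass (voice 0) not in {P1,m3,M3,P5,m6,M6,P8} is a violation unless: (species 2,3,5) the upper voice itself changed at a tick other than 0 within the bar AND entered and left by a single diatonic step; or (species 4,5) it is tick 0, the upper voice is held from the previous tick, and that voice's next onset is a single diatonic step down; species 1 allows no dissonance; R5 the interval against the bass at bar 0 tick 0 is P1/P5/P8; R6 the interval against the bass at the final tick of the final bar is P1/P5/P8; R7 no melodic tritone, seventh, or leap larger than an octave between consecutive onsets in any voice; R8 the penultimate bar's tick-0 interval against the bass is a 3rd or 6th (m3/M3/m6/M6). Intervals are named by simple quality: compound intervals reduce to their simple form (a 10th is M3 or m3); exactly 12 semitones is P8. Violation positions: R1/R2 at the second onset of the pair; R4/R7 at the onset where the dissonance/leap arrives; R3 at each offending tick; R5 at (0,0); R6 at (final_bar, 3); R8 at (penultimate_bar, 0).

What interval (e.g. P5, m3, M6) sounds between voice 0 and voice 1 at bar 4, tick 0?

m6

voice 0=B2 voice 1=G3 -> m6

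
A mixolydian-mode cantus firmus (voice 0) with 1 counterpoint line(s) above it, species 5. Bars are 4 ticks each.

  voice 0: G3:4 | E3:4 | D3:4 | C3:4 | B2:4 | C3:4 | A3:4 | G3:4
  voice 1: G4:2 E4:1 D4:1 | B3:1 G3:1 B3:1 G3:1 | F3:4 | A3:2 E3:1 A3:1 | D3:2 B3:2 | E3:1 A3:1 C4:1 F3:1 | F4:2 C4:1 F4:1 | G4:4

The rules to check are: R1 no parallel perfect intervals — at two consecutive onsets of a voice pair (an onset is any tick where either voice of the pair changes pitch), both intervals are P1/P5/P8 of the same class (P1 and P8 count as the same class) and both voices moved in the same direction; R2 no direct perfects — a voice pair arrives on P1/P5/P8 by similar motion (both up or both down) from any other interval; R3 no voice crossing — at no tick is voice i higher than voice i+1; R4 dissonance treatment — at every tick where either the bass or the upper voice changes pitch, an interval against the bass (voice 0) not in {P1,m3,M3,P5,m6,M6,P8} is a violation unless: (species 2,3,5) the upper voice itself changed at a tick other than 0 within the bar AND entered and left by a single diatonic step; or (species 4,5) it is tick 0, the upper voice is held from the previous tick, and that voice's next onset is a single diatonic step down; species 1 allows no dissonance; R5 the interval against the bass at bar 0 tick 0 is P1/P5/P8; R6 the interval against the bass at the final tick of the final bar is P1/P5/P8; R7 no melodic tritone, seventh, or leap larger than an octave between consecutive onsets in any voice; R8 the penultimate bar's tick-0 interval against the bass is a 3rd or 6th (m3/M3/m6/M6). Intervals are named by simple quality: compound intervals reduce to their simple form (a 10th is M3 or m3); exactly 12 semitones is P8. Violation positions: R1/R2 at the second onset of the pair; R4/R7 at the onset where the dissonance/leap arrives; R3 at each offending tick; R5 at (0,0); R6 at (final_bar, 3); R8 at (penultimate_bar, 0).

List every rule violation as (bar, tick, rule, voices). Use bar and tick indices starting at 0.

(1, 0, R1, (0, 1))
(5, 3, R4, (0, 1))

bar 0: v0=G3 v1=G4 downbeat P8
bar 1: v0=E3 v1=B3 downbeat P5
bar 2: v0=D3 v1=F3 downbeat m3
bar 3: v0=C3 v1=A3 downbeat M6
bar 4: v0=B2 v1=D3 downbeat m3
bar 5: v0=C3 v1=E3 downbeat M3
bar 6: v0=A3 v1=F4 downbeat m6
bar 7: v0=G3 v1=G4 downbeat P8
  -> R1 @ bar 1 tick 0 v(0, 1): G3/D4 P5 -> E3/B3 P5 similar
  -> R4 @ bar 5 tick 3 v(0, 1): C3/F3 P4 untreated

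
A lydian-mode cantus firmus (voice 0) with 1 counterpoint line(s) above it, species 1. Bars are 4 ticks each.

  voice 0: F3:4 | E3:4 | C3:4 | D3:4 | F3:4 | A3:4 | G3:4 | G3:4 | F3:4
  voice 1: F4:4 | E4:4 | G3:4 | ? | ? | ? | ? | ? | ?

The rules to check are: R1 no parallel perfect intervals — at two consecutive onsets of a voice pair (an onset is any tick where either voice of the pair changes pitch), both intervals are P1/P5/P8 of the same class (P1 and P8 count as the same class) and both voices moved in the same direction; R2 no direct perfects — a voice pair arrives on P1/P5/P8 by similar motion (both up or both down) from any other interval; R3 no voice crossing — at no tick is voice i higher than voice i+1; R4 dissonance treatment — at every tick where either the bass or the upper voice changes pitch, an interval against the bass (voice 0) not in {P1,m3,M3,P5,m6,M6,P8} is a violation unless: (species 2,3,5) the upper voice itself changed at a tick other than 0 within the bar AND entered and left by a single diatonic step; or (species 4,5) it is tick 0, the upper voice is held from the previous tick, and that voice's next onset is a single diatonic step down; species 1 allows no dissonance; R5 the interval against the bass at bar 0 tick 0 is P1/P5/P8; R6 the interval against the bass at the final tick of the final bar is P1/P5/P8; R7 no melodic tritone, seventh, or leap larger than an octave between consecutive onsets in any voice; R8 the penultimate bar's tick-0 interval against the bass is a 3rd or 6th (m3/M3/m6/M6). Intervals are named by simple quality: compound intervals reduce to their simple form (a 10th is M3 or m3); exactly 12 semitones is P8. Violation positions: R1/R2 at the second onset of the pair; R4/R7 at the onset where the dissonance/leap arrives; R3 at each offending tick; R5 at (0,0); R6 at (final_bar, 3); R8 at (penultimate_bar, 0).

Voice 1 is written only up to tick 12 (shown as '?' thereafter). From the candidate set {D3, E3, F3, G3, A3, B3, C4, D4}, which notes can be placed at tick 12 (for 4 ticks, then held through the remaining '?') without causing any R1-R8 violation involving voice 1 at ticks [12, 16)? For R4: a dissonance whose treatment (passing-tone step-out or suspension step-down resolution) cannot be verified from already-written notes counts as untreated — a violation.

{B3, D3, F3}

D3: legal
E3: violates R4
F3: legal
G3: violates R4
A3: violates R1
B3: legal
C4: violates R4
D4: violates R2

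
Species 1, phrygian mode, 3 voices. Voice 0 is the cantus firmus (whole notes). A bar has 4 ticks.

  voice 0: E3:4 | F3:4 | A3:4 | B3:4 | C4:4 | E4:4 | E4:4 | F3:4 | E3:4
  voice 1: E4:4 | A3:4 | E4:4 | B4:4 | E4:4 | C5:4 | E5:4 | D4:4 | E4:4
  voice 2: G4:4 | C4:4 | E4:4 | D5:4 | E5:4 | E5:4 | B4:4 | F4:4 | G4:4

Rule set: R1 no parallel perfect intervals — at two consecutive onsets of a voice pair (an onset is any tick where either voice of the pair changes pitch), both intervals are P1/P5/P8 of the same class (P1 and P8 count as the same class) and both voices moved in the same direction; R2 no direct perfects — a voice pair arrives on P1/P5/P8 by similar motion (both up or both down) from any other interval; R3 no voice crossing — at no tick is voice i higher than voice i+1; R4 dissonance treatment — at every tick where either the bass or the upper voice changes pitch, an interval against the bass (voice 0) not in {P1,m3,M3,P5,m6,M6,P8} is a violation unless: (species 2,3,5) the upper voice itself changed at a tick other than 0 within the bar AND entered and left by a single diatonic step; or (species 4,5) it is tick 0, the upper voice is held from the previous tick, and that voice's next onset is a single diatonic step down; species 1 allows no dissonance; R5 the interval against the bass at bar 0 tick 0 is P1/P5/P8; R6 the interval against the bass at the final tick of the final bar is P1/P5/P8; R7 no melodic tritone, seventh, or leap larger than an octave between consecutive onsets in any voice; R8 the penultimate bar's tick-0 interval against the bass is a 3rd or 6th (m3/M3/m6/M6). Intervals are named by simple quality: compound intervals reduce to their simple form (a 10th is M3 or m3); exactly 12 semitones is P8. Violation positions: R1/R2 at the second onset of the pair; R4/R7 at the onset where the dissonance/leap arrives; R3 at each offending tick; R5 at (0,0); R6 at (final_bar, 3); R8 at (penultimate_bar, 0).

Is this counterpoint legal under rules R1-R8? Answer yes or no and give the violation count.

No (16 violations)

bar 0: v0=E3 v1=E4 v2=G4 (m3)
bar 1: v0=F3 v1=A3 v2=C4 (P5)
bar 2: v0=A3 v1=E4 v2=E4 (P5)
bar 3: v0=B3 v1=B4 v2=D5 (m3)
bar 4: v0=C4 v1=E4 v2=E5 (M3)
bar 5: v0=E4 v1=C5 v2=E5 (P8)
bar 6: v0=E4 v1=E5 v2=B4 (P5)
bar 7: v0=F3 v1=D4 v2=F4 (P8)
bar 8: v0=E3 v1=E4 v2=G4 (m3)
  R5 @ bar0.0: opens on m3
  R1 @ bar2.0: F3/C4 P5 -> A3/E4 P5 similar
  R2 @ bar2.0: F3/A3 M3 -> A3/E4 P5 similar
  R2 @ bar2.0: A3/C4 m3 -> E4/E4 P1 similar
  R2 @ bar3.0: A3/E4 P5 -> B3/B4 P8 similar
  R7 @ bar3.0: E4->D5 leap 10st
  R3 @ bar6.0: E5 above B4
  R3 @ bar6.1: E5 above B4
  R3 @ bar6.2: E5 above B4
  R3 @ bar6.3: E5 above B4
  R2 @ bar7.0: E4/B4 P5 -> F3/F4 P8 similar
  R7 @ bar7.0: E4->F3 leap 11st
  R7 @ bar7.0: E5->D4 leap 14st
  R7 @ bar7.0: B4->F4 leap 6st
  R8 @ bar7.0: penult P8 not 3rd/6th
  R6 @ bar8.3: closes on m3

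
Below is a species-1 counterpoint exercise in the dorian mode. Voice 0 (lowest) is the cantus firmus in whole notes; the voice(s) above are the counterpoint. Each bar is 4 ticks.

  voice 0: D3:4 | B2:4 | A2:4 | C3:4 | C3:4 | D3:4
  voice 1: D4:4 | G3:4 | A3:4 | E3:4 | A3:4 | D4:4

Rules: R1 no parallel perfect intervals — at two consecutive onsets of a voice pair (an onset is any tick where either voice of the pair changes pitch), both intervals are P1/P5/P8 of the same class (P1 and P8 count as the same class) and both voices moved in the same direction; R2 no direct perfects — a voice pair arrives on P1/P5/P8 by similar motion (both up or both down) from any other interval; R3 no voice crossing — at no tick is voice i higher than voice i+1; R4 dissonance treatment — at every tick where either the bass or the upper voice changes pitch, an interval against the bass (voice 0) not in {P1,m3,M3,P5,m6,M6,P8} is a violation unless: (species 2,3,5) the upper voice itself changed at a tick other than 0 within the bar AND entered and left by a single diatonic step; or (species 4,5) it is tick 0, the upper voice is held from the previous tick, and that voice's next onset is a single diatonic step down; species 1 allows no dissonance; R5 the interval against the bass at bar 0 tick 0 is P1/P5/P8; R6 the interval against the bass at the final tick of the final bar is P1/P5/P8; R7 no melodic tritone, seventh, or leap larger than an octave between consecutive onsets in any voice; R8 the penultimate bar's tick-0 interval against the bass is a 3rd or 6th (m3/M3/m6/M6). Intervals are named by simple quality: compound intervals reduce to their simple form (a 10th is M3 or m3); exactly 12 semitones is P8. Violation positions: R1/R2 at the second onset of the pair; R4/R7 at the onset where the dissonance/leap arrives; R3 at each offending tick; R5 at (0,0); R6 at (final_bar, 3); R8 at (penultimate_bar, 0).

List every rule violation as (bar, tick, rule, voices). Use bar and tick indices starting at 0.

bar 0: v0=D3 v1=D4 downbeat P8
bar 1: v0=B2 v1=G3 downbeat m6
bar 2: v0=A2 v1=A3 downbeat P8
bar 3: v0=C3 v1=E3 downbeat M3
bar 4: v0=C3 v1=A3 downbeat M6
bar 5: v0=D3 v1=D4 downbeat P8
  -> R2 @ bar 5 tick 0 v(0, 1): C3/A3 M6 -> D3/D4 P8 similar

(5, 0, R2, (0, 1))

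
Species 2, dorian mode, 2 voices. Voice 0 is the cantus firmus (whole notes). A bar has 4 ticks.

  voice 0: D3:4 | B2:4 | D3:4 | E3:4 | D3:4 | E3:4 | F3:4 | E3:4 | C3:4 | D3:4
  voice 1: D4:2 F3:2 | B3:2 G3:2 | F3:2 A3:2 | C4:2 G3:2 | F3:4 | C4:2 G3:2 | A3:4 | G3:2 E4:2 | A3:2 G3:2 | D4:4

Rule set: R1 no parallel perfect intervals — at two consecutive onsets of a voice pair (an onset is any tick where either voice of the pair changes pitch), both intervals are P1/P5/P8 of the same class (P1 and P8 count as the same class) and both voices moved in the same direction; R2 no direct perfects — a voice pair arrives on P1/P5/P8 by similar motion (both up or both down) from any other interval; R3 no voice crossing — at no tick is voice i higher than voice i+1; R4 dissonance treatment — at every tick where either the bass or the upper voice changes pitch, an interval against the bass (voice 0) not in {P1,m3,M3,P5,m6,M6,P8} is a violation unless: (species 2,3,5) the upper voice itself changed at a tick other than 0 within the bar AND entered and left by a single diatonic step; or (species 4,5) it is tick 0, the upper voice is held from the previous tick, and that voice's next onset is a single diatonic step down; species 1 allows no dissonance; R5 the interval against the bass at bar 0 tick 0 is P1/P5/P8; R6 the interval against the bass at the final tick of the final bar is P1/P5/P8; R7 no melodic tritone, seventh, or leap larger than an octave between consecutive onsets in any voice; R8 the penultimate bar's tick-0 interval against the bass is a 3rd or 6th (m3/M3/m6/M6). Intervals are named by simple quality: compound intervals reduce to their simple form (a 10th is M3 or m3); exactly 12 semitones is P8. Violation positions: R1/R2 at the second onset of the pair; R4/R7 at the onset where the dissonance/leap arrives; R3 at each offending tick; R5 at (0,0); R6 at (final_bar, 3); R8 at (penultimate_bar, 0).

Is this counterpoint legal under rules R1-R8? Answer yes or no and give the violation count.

bar 0: v0=D3 v1=D4 (P8)
bar 1: v0=B2 v1=B3 (P8)
bar 2: v0=D3 v1=F3 (m3)
bar 3: v0=E3 v1=C4 (m6)
bar 4: v0=D3 v1=F3 (m3)
bar 5: v0=E3 v1=C4 (m6)
bar 6: v0=F3 v1=A3 (M3)
bar 7: v0=E3 v1=G3 (m3)
bar 8: v0=C3 v1=A3 (M6)
bar 9: v0=D3 v1=D4 (P8)
  R7 @ bar1.0: F3->B3 leap 6st
  R2 @ bar9.0: C3/G3 P5 -> D3/D4 P8 similar

No (2 violations)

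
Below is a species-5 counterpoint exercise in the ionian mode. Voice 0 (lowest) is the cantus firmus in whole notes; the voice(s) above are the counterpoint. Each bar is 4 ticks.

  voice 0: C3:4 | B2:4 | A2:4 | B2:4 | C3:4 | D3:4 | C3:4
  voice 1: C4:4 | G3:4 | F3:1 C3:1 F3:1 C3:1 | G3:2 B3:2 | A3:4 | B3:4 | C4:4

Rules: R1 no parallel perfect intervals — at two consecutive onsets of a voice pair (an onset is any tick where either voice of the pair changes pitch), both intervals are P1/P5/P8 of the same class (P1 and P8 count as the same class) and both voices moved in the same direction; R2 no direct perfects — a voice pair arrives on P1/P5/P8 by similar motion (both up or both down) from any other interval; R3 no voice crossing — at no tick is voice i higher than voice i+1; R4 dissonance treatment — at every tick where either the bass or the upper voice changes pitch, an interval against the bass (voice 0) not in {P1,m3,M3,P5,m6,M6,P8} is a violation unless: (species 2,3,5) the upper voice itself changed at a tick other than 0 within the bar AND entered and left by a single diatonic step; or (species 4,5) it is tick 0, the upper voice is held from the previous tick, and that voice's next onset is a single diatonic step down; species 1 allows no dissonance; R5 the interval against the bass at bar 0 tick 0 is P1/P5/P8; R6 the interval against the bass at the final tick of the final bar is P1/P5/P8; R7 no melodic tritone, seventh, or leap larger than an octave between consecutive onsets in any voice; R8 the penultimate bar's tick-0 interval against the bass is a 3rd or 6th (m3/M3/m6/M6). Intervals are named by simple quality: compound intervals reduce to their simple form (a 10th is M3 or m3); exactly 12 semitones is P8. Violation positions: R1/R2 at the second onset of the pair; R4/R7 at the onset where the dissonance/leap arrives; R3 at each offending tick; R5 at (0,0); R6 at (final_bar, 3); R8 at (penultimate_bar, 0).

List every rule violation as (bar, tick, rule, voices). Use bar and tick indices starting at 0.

bar 0: v0=C3 v1=C4 downbeat P8
bar 1: v0=B2 v1=G3 downbeat m6
bar 2: v0=A2 v1=F3 downbeat m6
bar 3: v0=B2 v1=G3 downbeat m6
bar 4: v0=C3 v1=A3 downbeat M6
bar 5: v0=D3 v1=B3 downbeat M6
bar 6: v0=C3 v1=C4 downbeat P8

No violations across 7 bars (C3..C3 vs C4..C4).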